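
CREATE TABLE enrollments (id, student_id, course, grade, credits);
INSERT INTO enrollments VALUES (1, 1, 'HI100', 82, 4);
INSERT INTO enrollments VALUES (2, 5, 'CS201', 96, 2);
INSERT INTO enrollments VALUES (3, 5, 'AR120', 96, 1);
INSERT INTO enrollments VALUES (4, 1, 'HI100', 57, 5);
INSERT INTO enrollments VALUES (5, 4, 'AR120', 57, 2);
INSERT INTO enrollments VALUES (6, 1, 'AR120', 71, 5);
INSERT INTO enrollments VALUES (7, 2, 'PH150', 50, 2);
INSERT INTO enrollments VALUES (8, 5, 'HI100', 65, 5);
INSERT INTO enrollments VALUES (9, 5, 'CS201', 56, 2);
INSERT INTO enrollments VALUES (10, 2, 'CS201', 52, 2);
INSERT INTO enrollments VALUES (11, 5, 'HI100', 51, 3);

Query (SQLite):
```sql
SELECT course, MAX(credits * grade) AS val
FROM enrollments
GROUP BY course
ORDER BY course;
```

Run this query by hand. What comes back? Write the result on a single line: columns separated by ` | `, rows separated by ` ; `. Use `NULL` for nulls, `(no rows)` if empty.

AR120 | 355 ; CS201 | 192 ; HI100 | 328 ; PH150 | 100

For each row compute credits * grade.
Group by course; take MAX of the expression per group.
  AR120: ids {3, 5, 6} → MAX(credits * grade)=355
  CS201: ids {2, 9, 10} → MAX(credits * grade)=192
  HI100: ids {1, 4, 8, 11} → MAX(credits * grade)=328
  PH150: ids {7} → MAX(credits * grade)=100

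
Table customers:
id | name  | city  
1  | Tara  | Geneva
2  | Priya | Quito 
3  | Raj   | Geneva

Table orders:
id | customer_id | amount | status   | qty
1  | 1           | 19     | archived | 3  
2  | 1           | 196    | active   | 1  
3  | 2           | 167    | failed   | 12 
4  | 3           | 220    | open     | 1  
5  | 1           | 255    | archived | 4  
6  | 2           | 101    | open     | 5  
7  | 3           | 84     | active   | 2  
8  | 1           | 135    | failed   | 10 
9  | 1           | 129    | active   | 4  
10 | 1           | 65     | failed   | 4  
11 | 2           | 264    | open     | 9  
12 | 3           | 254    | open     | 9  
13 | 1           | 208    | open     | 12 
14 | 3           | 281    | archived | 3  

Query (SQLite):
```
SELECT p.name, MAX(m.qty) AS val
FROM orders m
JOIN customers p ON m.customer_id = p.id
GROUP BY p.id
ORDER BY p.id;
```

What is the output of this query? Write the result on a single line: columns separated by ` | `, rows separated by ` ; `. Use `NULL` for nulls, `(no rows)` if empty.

Join each orders row to its customers via customer_id.
Group joined rows by customers.id; compute MAX(m.qty) per group.
  1: ids {1, 2, 5, 8, 9, 10, 13} → MAX(m.qty)=12
  2: ids {3, 6, 11} → MAX(m.qty)=12
  3: ids {4, 7, 12, 14} → MAX(m.qty)=9

Tara | 12 ; Priya | 12 ; Raj | 9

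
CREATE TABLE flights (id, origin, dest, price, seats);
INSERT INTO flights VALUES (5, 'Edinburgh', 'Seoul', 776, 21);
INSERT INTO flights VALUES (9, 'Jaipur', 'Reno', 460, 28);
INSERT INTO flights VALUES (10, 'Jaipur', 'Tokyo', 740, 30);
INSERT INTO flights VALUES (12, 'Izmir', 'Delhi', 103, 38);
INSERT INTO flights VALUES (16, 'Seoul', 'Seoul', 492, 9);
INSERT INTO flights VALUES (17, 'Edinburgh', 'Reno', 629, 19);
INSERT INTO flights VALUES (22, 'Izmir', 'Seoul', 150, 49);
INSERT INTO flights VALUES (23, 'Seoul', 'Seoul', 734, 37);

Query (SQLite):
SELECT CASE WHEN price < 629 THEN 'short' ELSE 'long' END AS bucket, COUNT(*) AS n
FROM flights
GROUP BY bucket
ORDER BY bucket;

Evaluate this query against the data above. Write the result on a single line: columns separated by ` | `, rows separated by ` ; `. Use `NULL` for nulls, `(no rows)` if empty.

long | 4 ; short | 4

Bucket rows by price < 629 → 'short' else 'long'; count each bucket.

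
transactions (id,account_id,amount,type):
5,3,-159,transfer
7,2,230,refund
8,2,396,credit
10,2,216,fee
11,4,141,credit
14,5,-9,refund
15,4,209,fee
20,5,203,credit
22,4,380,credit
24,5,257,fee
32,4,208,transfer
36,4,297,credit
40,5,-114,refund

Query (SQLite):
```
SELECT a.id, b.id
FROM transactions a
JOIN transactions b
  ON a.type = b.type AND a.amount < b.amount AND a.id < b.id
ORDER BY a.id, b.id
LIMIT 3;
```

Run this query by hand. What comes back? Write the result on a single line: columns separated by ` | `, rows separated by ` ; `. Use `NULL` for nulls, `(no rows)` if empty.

5 | 32 ; 10 | 24 ; 11 | 20

Pairs (a,b) with same type, a.amount < b.amount, a.id < b.id.
type groups: credit:{8,11,20,22,36} fee:{10,15,24} refund:{7,14,40} transfer:{5,32}
Ordered by (a.id, b.id); first 3.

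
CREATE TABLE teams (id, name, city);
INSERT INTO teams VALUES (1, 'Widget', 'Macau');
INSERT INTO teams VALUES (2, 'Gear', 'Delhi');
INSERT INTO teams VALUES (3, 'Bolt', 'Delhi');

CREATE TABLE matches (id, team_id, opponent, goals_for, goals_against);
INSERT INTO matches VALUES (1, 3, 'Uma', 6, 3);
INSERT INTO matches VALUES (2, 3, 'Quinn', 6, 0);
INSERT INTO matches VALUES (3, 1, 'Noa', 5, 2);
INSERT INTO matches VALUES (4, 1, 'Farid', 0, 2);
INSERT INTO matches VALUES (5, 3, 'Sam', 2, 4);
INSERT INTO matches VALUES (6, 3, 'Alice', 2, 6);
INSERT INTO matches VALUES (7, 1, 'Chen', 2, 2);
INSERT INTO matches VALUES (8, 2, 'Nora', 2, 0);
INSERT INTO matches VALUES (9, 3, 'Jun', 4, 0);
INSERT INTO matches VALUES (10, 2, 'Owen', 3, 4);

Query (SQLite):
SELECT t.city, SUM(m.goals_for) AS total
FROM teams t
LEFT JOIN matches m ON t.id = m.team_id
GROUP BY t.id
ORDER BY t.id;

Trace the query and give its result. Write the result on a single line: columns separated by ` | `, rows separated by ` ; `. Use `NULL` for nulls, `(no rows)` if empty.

LEFT JOIN keeps every teams row; unmatched ones get NULL for matches columns.
Group by teams.id and compute SUM(m.goals_for). SUM over an all-NULL group is NULL.
  1: ids {3, 4, 7} → SUM(m.goals_for)=7
  2: ids {8, 10} → SUM(m.goals_for)=5
  3: ids {1, 2, 5, 6, 9} → SUM(m.goals_for)=20

Macau | 7 ; Delhi | 5 ; Delhi | 20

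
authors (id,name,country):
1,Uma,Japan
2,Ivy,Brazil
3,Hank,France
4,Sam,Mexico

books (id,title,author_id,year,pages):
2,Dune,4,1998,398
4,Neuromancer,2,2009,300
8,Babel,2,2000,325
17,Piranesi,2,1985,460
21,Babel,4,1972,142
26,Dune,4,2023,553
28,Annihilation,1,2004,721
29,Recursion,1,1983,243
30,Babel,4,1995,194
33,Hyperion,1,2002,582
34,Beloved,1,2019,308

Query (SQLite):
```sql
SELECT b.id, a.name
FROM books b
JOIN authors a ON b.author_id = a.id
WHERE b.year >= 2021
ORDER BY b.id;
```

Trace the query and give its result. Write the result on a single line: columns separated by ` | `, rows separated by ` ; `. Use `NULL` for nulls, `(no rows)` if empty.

26 | Sam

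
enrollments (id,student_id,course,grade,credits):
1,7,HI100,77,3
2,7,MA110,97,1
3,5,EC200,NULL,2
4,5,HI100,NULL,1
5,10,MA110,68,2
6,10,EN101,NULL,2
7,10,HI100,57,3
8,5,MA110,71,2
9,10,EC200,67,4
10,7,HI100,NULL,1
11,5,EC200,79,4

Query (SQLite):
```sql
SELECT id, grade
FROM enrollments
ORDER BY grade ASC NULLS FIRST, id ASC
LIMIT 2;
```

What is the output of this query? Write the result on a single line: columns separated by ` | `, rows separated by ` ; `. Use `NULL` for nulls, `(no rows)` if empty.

3 | NULL ; 4 | NULL

Sort by grade asc, tiebreak id asc: (NULL, id=3), (NULL, id=4), (NULL, id=6), (NULL, id=10), (57, id=7) …. Take first 2.
NULLS FIRST: NULL grade rows go before all non-NULL rows (among themselves ordered by id asc).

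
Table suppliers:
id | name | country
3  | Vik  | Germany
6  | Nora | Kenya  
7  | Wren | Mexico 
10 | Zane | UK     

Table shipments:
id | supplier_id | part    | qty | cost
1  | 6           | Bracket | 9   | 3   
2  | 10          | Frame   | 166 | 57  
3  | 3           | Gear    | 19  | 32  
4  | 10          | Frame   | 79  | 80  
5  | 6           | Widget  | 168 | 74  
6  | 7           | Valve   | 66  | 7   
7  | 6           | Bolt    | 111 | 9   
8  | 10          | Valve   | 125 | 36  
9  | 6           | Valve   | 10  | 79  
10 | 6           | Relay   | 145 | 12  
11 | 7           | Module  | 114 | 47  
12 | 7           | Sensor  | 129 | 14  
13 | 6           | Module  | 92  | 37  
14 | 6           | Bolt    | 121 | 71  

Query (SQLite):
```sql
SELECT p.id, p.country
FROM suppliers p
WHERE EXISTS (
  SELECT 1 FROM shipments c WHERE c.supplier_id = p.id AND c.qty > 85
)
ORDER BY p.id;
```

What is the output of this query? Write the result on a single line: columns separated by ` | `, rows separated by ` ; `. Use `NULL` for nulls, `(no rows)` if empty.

For each suppliers row, check whether any shipments with matching supplier_id has qty > 85.
Keep rows where that is true.

6 | Kenya ; 7 | Mexico ; 10 | UK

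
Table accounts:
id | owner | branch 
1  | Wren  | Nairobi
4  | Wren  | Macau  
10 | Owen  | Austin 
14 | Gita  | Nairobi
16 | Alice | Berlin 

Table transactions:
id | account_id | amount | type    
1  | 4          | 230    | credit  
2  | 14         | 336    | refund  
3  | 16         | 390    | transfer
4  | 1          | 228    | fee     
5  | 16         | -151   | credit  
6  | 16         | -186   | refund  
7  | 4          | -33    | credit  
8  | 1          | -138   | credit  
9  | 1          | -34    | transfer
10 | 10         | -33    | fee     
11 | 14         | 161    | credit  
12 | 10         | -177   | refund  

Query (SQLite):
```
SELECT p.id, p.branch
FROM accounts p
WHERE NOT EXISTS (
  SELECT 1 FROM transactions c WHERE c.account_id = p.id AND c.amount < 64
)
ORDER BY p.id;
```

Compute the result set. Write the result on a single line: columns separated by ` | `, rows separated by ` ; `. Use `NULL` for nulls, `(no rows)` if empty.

14 | Nairobi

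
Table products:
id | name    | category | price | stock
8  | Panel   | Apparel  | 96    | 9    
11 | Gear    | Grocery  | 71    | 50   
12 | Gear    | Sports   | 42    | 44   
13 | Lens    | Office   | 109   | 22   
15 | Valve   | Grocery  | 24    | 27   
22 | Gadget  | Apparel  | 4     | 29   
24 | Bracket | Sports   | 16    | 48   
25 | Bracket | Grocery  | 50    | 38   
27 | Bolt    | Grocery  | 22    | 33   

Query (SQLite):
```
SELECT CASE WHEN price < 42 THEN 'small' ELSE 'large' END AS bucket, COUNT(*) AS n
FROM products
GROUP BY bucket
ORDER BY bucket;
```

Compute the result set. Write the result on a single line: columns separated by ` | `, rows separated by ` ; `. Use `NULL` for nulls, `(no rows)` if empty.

Bucket rows by price < 42 → 'small' else 'large'; count each bucket.

large | 5 ; small | 4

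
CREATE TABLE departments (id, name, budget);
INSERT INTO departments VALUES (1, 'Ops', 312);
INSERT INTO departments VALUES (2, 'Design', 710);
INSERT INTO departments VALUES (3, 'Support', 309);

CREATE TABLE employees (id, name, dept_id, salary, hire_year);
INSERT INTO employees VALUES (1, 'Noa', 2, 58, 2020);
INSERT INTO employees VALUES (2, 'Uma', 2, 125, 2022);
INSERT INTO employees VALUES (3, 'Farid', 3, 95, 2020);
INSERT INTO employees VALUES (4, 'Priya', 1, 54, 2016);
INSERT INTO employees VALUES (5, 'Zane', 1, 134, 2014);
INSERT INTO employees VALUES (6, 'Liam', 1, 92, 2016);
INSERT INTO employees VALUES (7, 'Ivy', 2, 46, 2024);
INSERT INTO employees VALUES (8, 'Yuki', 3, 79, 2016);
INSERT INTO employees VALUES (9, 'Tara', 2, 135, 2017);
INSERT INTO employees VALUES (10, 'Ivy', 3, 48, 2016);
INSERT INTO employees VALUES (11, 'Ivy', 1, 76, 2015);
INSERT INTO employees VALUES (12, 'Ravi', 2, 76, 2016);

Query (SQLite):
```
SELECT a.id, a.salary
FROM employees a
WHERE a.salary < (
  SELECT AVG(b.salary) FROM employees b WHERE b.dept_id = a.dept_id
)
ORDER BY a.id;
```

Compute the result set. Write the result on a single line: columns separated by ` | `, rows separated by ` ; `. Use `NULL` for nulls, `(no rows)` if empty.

1 | 58 ; 4 | 54 ; 7 | 46 ; 10 | 48 ; 11 | 76 ; 12 | 76

For each employees row a, compute AVG(salary) over rows sharing a.dept_id.
Keep row a if a.salary < that per-group AVG.
  dept_id=1: AVG(salary) = 89.0
  dept_id=2: AVG(salary) = 88.0
  dept_id=3: AVG(salary) = 74.0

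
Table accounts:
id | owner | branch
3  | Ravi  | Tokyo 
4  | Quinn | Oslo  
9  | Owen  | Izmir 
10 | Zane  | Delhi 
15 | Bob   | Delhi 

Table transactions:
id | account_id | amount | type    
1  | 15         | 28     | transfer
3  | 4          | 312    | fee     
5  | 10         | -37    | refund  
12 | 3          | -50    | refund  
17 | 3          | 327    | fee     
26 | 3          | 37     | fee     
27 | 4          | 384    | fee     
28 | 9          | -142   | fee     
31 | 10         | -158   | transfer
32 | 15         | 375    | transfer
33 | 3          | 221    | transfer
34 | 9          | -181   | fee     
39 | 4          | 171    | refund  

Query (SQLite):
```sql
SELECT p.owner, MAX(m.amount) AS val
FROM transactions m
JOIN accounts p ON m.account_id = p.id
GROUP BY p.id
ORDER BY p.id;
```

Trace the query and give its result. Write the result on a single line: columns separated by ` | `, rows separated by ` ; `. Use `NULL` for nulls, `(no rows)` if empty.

Join each transactions row to its accounts via account_id.
Group joined rows by accounts.id; compute MAX(m.amount) per group.
  3: ids {12, 17, 26, 33} → MAX(m.amount)=327
  4: ids {3, 27, 39} → MAX(m.amount)=384
  9: ids {28, 34} → MAX(m.amount)=-142
  10: ids {5, 31} → MAX(m.amount)=-37
  15: ids {1, 32} → MAX(m.amount)=375

Ravi | 327 ; Quinn | 384 ; Owen | -142 ; Zane | -37 ; Bob | 375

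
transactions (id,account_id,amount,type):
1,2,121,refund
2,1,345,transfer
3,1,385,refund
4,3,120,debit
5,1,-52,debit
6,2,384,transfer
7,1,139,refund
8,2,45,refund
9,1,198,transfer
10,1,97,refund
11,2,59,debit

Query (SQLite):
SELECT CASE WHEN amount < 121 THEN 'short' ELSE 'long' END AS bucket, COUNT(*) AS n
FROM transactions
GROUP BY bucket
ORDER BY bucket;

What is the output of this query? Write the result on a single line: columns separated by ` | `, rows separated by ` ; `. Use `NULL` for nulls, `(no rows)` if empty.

long | 6 ; short | 5

Bucket rows by amount < 121 → 'short' else 'long'; count each bucket.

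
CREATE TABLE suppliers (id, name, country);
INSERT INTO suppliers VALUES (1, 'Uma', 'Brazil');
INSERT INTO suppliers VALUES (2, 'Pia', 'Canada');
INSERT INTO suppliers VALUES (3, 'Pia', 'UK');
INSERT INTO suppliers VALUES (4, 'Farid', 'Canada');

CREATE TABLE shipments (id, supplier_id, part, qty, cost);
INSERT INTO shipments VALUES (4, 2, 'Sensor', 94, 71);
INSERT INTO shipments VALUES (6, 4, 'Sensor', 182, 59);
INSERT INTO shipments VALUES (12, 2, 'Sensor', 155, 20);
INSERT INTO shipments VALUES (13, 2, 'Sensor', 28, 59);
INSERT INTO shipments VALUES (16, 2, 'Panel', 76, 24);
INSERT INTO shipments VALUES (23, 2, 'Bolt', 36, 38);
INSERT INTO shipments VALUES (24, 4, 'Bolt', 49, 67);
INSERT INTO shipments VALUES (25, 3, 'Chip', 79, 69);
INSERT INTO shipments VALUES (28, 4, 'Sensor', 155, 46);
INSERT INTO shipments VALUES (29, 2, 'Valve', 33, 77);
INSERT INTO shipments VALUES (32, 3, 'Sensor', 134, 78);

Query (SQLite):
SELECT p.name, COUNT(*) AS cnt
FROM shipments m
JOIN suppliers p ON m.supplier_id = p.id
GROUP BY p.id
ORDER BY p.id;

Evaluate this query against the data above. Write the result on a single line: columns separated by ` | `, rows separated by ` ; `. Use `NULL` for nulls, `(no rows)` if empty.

Join each shipments row to its suppliers via supplier_id.
Group joined rows by suppliers.id; compute COUNT(*) per group.
  2: ids {4, 12, 13, 16, 23, 29} → COUNT(*)=6
  3: ids {25, 32} → COUNT(*)=2
  4: ids {6, 24, 28} → COUNT(*)=3

Pia | 6 ; Pia | 2 ; Farid | 3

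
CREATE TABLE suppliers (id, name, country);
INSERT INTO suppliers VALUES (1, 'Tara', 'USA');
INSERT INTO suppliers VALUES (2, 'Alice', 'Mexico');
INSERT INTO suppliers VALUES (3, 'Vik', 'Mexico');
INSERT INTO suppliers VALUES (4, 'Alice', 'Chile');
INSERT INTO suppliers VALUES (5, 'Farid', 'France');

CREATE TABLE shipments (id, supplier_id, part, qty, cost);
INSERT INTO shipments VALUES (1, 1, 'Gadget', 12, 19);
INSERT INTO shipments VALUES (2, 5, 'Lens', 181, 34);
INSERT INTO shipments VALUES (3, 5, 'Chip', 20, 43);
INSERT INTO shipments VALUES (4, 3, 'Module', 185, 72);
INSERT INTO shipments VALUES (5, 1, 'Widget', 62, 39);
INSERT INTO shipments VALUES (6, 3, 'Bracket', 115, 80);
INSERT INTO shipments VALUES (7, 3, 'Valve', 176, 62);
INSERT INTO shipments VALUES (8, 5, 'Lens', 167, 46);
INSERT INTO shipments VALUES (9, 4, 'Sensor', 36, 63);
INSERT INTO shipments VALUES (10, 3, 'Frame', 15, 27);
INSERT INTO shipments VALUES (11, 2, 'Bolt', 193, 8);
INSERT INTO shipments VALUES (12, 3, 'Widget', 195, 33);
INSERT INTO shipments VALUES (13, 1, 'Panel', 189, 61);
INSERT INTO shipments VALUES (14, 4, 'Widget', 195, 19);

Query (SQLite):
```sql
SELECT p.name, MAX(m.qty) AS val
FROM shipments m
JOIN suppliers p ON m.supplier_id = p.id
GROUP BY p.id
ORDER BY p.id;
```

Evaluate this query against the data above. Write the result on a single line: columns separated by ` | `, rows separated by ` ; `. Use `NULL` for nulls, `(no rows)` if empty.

Join each shipments row to its suppliers via supplier_id.
Group joined rows by suppliers.id; compute MAX(m.qty) per group.
  1: ids {1, 5, 13} → MAX(m.qty)=189
  2: ids {11} → MAX(m.qty)=193
  3: ids {4, 6, 7, 10, 12} → MAX(m.qty)=195
  4: ids {9, 14} → MAX(m.qty)=195
  5: ids {2, 3, 8} → MAX(m.qty)=181

Tara | 189 ; Alice | 193 ; Vik | 195 ; Alice | 195 ; Farid | 181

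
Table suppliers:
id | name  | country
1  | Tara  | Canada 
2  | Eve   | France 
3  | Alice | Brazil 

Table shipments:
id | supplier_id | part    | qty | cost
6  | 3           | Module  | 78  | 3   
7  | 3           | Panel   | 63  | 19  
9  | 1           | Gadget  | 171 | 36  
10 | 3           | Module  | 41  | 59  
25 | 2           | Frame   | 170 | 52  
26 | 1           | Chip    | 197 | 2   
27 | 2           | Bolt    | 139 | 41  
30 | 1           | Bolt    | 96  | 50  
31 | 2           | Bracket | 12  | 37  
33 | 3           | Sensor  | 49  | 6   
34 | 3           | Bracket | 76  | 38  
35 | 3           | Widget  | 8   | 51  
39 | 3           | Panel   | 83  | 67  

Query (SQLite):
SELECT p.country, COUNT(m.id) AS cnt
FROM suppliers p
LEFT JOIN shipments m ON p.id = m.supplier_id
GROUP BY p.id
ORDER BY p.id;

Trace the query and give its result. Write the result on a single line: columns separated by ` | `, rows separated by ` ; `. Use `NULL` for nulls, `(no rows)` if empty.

LEFT JOIN keeps every suppliers row; unmatched ones get NULL for shipments columns.
Group by suppliers.id and compute COUNT(m.id). COUNT(col) of an all-NULL group is 0.
  1: ids {9, 26, 30} → COUNT(m.id)=3
  2: ids {25, 27, 31} → COUNT(m.id)=3
  3: ids {6, 7, 10, 33, 34, 35, 39} → COUNT(m.id)=7

Canada | 3 ; France | 3 ; Brazil | 7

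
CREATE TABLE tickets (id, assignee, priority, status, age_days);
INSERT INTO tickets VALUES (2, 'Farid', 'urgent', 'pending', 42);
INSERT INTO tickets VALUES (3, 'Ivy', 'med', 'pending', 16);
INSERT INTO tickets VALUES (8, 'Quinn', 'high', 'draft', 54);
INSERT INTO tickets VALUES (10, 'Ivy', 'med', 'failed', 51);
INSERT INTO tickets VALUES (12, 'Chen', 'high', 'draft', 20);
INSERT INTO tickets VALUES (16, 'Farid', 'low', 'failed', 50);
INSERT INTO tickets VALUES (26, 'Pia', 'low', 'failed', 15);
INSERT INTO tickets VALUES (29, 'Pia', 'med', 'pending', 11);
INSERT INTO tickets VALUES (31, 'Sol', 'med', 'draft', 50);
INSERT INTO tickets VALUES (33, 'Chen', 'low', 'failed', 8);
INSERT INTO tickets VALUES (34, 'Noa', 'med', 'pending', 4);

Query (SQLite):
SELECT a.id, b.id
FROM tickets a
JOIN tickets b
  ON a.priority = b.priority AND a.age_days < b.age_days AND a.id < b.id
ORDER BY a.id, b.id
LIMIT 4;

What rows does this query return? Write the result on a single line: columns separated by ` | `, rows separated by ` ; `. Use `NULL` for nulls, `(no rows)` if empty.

3 | 10 ; 3 | 31 ; 29 | 31

Pairs (a,b) with same priority, a.age_days < b.age_days, a.id < b.id.
priority groups: high:{8,12} low:{16,26,33} med:{3,10,29,31,34} urgent:{2}
Ordered by (a.id, b.id); first 4.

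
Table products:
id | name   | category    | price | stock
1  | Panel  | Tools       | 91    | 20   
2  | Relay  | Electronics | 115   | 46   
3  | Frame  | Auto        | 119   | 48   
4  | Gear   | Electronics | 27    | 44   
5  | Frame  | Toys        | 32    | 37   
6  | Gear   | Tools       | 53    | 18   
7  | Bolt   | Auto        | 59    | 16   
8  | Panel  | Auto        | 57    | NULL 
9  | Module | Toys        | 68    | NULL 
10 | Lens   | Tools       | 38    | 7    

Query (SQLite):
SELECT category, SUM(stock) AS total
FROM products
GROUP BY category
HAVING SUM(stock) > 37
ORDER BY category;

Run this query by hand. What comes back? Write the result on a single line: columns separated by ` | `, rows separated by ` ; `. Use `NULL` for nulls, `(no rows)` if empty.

Partition products by category; compute SUM(stock) within each group.
HAVING: keep groups where SUM(stock) > 37.
  Auto: ids {3, 7, 8} → SUM(stock)=64
  Electronics: ids {2, 4} → SUM(stock)=90
  Tools: ids {1, 6, 10} → SUM(stock)=45
  Toys: ids {5, 9} → SUM(stock)=37

Auto | 64 ; Electronics | 90 ; Tools | 45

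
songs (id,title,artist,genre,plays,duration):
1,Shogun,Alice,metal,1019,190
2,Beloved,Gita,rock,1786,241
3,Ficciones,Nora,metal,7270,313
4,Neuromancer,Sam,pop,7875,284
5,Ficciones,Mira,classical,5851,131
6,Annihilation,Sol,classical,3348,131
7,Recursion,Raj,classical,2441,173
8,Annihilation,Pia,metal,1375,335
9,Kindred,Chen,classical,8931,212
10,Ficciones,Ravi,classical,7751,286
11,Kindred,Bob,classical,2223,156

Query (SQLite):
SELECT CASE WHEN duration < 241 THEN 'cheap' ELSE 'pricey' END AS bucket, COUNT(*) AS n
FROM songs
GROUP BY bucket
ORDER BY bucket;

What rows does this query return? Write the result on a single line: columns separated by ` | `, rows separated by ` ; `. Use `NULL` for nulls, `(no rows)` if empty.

cheap | 6 ; pricey | 5

Bucket rows by duration < 241 → 'cheap' else 'pricey'; count each bucket.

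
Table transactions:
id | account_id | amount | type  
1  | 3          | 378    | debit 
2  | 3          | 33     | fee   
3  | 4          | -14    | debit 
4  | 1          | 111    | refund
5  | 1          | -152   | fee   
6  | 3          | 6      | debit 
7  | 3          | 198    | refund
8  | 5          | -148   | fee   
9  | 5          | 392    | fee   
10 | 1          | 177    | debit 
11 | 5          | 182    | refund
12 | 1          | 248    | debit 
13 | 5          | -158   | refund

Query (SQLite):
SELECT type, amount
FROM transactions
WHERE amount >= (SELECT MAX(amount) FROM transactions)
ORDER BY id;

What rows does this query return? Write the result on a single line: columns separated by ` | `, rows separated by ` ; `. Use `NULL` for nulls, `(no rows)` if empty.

fee | 392

Scalar subquery: MAX(amount) over all transactions rows = 392.
Keep rows where amount >= that value.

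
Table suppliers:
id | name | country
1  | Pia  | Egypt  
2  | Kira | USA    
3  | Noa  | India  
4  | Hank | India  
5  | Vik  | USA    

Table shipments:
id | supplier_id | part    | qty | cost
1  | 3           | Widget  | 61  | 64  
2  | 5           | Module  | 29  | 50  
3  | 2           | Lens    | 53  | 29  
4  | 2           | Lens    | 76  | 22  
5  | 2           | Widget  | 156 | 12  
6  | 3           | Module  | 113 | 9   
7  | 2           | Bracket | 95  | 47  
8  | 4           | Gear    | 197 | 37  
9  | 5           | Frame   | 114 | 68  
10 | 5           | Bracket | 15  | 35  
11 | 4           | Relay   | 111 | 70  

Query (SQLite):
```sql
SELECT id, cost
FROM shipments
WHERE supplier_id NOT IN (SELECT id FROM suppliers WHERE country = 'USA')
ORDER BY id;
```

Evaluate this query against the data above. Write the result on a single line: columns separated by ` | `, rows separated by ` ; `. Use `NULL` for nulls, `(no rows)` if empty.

1 | 64 ; 6 | 9 ; 8 | 37 ; 11 | 70

Inner query: suppliers.id where country = 'USA'.
Outer: keep shipments rows whose supplier_id is not in that set.
Inner query → {2, 5}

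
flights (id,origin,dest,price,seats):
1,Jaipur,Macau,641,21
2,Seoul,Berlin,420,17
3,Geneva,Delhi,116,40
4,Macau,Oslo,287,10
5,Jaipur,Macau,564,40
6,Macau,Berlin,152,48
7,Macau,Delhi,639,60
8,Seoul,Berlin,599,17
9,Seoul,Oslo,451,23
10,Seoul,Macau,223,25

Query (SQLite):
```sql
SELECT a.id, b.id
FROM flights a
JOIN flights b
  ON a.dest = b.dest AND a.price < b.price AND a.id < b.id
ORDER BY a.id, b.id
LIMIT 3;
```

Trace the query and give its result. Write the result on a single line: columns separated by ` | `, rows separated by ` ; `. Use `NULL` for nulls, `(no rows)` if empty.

Pairs (a,b) with same dest, a.price < b.price, a.id < b.id.
dest groups: Berlin:{2,6,8} Delhi:{3,7} Macau:{1,5,10} Oslo:{4,9}
Ordered by (a.id, b.id); first 3.

2 | 8 ; 3 | 7 ; 4 | 9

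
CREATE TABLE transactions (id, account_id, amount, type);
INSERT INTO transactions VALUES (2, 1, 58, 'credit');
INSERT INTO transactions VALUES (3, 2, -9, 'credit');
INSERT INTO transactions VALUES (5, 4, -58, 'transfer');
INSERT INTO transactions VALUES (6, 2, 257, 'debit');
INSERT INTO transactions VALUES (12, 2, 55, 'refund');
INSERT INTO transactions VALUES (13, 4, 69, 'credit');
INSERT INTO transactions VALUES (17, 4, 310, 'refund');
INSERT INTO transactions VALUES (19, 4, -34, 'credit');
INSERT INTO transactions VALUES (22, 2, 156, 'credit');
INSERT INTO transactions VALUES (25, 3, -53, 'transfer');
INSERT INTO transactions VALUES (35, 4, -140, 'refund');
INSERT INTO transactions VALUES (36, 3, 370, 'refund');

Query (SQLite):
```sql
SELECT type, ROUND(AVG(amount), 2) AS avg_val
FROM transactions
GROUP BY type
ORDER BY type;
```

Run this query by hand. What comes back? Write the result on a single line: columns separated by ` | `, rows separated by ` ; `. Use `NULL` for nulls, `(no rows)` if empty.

credit | 48 ; debit | 257 ; refund | 148.75 ; transfer | -55.5

Partition transactions by type; compute ROUND(AVG(amount), 2) within each group.
  credit: ids {2, 3, 13, 19, 22} → ROUND(AVG(amount), 2)=48
  debit: ids {6} → ROUND(AVG(amount), 2)=257
  refund: ids {12, 17, 35, 36} → ROUND(AVG(amount), 2)=148.75
  transfer: ids {5, 25} → ROUND(AVG(amount), 2)=-55.5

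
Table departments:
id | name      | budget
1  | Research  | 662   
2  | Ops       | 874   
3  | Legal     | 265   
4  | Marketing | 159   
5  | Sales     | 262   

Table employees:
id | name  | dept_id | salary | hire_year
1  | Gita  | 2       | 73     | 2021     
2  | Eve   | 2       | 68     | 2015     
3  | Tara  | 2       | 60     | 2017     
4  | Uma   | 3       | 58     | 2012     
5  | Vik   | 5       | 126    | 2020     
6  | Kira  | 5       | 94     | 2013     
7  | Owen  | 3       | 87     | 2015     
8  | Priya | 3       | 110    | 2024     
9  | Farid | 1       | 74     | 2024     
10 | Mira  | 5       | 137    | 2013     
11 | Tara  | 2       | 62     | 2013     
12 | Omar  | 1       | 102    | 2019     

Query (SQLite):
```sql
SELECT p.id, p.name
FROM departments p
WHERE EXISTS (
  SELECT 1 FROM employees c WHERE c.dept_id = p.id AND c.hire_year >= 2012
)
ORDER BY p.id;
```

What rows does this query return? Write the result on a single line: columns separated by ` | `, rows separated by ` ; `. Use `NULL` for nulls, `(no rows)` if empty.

1 | Research ; 2 | Ops ; 3 | Legal ; 5 | Sales

For each departments row, check whether any employees with matching dept_id has hire_year >= 2012.
Keep rows where that is true.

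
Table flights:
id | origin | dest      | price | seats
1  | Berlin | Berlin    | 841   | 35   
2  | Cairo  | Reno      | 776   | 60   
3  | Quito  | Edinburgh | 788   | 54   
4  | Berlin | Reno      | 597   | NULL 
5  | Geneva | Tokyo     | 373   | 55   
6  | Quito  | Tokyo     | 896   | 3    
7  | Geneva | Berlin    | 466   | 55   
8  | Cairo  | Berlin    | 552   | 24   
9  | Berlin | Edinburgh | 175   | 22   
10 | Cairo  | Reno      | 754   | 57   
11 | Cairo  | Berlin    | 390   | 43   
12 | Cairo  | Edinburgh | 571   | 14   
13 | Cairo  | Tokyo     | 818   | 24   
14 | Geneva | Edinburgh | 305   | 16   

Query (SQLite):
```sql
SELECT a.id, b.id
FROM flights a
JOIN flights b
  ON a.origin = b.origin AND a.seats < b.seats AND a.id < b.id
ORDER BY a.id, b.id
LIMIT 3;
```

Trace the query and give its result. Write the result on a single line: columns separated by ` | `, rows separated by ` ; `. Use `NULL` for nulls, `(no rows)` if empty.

Pairs (a,b) with same origin, a.seats < b.seats, a.id < b.id.
origin groups: Berlin:{1,4,9} Cairo:{2,8,10,11,12,13} Geneva:{5,7,14} Quito:{3,6}
Ordered by (a.id, b.id); first 3.

8 | 10 ; 8 | 11 ; 12 | 13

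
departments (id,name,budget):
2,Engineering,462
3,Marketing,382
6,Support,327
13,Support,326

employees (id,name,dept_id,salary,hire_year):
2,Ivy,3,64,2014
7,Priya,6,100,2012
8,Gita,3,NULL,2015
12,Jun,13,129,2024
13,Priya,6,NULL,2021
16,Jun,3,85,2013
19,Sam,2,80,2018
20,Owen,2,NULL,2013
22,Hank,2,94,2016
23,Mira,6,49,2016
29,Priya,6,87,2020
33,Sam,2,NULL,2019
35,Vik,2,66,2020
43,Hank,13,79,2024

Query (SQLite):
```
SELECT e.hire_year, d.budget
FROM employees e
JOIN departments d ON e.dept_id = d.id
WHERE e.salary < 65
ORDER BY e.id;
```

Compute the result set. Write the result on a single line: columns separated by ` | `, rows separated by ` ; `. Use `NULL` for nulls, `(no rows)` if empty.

2014 | 382 ; 2016 | 327

Each employees row matches the departments row where dept_id = departments.id.
Then keep rows with e.salary < 65.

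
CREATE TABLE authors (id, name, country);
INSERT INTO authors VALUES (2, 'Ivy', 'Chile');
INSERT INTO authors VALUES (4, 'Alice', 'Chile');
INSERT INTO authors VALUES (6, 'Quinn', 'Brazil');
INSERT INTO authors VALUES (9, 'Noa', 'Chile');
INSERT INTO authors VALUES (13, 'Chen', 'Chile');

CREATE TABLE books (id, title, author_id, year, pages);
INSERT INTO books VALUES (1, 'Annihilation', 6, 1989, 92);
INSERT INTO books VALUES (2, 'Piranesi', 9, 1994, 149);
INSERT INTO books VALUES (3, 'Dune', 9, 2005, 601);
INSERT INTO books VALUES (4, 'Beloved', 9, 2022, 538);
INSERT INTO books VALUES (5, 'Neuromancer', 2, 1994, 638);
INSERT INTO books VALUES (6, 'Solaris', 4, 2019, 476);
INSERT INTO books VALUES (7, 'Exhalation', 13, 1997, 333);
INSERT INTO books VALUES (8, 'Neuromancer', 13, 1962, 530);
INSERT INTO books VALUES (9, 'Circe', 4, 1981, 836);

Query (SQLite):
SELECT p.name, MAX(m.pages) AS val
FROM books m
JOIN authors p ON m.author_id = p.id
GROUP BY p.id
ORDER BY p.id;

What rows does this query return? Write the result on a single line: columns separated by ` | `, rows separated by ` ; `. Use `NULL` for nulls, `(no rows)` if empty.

Join each books row to its authors via author_id.
Group joined rows by authors.id; compute MAX(m.pages) per group.
  2: ids {5} → MAX(m.pages)=638
  4: ids {6, 9} → MAX(m.pages)=836
  6: ids {1} → MAX(m.pages)=92
  9: ids {2, 3, 4} → MAX(m.pages)=601
  13: ids {7, 8} → MAX(m.pages)=530

Ivy | 638 ; Alice | 836 ; Quinn | 92 ; Noa | 601 ; Chen | 530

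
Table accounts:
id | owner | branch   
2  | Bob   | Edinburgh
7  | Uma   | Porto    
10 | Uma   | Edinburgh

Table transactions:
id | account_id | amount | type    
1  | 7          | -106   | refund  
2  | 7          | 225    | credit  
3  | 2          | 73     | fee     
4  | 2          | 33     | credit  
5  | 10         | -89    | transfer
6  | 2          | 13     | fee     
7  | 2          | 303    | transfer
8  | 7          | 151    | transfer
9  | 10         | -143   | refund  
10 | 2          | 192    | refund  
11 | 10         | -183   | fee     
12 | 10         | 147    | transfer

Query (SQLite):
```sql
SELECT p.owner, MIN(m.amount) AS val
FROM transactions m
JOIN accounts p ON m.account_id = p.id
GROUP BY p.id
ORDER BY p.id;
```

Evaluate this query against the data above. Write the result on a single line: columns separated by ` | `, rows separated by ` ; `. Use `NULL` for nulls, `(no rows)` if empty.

Bob | 13 ; Uma | -106 ; Uma | -183

Join each transactions row to its accounts via account_id.
Group joined rows by accounts.id; compute MIN(m.amount) per group.
  2: ids {3, 4, 6, 7, 10} → MIN(m.amount)=13
  7: ids {1, 2, 8} → MIN(m.amount)=-106
  10: ids {5, 9, 11, 12} → MIN(m.amount)=-183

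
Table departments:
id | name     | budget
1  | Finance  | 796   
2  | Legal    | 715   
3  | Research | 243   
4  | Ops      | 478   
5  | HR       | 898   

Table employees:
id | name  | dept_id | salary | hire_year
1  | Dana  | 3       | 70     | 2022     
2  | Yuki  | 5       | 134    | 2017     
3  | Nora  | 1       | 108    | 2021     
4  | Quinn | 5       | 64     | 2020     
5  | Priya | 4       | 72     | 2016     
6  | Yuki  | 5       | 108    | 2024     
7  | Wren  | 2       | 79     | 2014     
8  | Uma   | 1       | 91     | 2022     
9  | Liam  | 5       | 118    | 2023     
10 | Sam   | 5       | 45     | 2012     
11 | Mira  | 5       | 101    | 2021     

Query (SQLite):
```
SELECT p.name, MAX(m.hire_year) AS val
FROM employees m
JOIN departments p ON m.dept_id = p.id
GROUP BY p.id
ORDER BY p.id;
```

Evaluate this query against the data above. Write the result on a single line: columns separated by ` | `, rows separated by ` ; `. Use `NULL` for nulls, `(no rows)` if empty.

Finance | 2022 ; Legal | 2014 ; Research | 2022 ; Ops | 2016 ; HR | 2024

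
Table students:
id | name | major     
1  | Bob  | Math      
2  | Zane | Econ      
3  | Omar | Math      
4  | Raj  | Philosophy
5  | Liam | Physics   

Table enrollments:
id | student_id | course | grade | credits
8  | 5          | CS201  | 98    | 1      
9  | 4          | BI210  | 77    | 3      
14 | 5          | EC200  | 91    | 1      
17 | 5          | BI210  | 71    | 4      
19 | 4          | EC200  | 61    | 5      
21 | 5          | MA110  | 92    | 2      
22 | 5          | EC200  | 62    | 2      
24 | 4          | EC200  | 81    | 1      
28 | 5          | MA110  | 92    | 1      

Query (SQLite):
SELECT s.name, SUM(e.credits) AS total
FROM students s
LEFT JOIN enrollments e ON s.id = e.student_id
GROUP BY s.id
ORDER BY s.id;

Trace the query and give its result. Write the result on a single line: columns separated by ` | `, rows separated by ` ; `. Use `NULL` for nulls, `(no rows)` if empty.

Bob | NULL ; Zane | NULL ; Omar | NULL ; Raj | 9 ; Liam | 11

LEFT JOIN keeps every students row; unmatched ones get NULL for enrollments columns.
Group by students.id and compute SUM(e.credits). SUM over an all-NULL group is NULL.
  1: ids {—} → SUM(e.credits)=NULL
  2: ids {—} → SUM(e.credits)=NULL
  3: ids {—} → SUM(e.credits)=NULL
  4: ids {9, 19, 24} → SUM(e.credits)=9
  5: ids {8, 14, 17, 21, 22, 28} → SUM(e.credits)=11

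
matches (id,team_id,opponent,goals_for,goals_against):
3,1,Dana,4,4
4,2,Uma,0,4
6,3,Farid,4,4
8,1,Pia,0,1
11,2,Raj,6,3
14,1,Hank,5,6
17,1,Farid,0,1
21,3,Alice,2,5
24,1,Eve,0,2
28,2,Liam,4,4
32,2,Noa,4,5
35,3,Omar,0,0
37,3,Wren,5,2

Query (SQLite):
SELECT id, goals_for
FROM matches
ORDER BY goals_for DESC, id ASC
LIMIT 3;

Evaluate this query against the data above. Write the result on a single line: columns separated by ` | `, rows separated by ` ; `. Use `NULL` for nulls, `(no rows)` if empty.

Sort by goals_for desc, tiebreak id asc: (6, id=11), (5, id=14), (5, id=37), (4, id=3), (4, id=6), (4, id=28) …. Take first 3.

11 | 6 ; 14 | 5 ; 37 | 5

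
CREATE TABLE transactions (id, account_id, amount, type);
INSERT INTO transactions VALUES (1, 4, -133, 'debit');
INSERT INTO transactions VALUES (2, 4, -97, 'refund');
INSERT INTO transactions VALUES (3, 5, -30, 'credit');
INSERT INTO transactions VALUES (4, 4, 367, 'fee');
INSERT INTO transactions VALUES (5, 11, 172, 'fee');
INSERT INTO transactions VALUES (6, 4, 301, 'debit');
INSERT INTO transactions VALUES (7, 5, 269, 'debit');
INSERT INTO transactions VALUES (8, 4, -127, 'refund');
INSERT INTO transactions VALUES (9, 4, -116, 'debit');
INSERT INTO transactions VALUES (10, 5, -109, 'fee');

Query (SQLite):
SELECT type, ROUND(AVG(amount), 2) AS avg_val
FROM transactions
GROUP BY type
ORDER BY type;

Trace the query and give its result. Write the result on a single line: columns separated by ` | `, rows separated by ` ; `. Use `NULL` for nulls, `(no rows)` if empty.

Partition transactions by type; compute ROUND(AVG(amount), 2) within each group.
  credit: ids {3} → ROUND(AVG(amount), 2)=-30
  debit: ids {1, 6, 7, 9} → ROUND(AVG(amount), 2)=80.25
  fee: ids {4, 5, 10} → ROUND(AVG(amount), 2)=143.33
  refund: ids {2, 8} → ROUND(AVG(amount), 2)=-112

credit | -30 ; debit | 80.25 ; fee | 143.33 ; refund | -112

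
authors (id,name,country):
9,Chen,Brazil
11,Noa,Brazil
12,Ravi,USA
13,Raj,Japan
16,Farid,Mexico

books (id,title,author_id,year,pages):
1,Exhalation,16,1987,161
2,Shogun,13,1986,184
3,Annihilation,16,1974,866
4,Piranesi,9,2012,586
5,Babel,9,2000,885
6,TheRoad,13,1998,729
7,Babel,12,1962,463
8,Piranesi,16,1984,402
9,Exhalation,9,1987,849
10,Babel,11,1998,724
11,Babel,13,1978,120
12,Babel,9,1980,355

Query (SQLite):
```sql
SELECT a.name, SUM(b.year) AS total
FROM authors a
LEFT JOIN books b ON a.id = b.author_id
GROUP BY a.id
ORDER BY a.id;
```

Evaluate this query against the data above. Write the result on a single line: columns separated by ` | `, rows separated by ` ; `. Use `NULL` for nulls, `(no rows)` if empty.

Chen | 7979 ; Noa | 1998 ; Ravi | 1962 ; Raj | 5962 ; Farid | 5945

LEFT JOIN keeps every authors row; unmatched ones get NULL for books columns.
Group by authors.id and compute SUM(b.year). SUM over an all-NULL group is NULL.
  9: ids {4, 5, 9, 12} → SUM(b.year)=7979
  11: ids {10} → SUM(b.year)=1998
  12: ids {7} → SUM(b.year)=1962
  13: ids {2, 6, 11} → SUM(b.year)=5962
  16: ids {1, 3, 8} → SUM(b.year)=5945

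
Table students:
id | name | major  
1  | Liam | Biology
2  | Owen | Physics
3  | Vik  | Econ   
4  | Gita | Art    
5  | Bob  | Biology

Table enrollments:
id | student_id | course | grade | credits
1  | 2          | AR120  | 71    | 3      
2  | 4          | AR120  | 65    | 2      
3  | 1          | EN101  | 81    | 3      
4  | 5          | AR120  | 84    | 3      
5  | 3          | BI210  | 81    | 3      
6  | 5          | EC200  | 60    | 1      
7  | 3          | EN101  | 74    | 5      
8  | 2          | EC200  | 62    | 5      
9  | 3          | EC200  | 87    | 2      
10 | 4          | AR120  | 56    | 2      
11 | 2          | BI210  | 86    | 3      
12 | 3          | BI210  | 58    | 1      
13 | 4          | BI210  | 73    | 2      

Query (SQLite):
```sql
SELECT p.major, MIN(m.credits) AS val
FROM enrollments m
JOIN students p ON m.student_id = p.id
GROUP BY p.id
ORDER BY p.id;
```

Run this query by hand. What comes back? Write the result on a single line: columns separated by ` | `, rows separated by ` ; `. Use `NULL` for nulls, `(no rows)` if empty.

Biology | 3 ; Physics | 3 ; Econ | 1 ; Art | 2 ; Biology | 1

Join each enrollments row to its students via student_id.
Group joined rows by students.id; compute MIN(m.credits) per group.
  1: ids {3} → MIN(m.credits)=3
  2: ids {1, 8, 11} → MIN(m.credits)=3
  3: ids {5, 7, 9, 12} → MIN(m.credits)=1
  4: ids {2, 10, 13} → MIN(m.credits)=2
  5: ids {4, 6} → MIN(m.credits)=1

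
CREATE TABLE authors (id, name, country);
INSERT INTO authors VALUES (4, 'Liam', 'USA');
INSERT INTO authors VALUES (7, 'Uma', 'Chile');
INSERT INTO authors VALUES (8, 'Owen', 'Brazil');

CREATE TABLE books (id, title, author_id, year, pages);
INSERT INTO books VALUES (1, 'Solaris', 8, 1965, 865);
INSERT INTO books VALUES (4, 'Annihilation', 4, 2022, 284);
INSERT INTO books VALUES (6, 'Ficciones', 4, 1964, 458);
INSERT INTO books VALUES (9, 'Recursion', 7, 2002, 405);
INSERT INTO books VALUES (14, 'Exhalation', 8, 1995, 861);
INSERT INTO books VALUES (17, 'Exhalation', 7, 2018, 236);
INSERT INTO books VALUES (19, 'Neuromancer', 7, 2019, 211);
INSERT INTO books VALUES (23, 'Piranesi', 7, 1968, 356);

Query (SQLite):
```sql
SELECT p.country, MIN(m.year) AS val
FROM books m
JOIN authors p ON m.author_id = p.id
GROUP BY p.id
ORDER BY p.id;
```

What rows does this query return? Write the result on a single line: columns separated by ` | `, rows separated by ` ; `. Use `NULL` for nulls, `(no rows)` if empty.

Join each books row to its authors via author_id.
Group joined rows by authors.id; compute MIN(m.year) per group.
  4: ids {4, 6} → MIN(m.year)=1964
  7: ids {9, 17, 19, 23} → MIN(m.year)=1968
  8: ids {1, 14} → MIN(m.year)=1965

USA | 1964 ; Chile | 1968 ; Brazil | 1965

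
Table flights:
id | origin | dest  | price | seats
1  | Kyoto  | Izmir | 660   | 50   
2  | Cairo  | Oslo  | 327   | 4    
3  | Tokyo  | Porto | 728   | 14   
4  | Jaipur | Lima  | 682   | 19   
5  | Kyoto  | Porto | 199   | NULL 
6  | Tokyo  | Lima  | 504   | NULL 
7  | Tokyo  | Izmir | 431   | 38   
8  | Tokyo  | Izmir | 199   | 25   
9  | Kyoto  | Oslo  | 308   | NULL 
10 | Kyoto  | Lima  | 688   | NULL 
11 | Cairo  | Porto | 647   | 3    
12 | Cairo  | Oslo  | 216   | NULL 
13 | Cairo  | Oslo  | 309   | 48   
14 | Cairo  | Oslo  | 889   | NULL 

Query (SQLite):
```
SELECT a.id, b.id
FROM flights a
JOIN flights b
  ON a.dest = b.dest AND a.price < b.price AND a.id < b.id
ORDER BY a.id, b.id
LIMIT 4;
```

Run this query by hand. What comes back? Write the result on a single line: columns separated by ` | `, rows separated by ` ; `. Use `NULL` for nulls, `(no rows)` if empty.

2 | 14 ; 4 | 10 ; 5 | 11 ; 6 | 10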